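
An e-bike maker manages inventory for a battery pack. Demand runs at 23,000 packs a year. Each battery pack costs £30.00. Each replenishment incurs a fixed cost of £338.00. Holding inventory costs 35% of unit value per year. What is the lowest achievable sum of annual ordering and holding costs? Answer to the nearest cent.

Holding cost H = 0.35 × £30.00 = £10.5000 per unit per year.
Q* = √(2DS/H) = √(2 × 23,000 × 338 / 10.5) ≈ 1216.87.
At the optimum the two cost components are equal, so total cost = 2·(Q*/2)H = Q*·H.
Minimum total = √(2DSH) = √(2 × 23,000 × 338 × 10.5) ≈ 12777.089.

TC* ≈ £12,777.09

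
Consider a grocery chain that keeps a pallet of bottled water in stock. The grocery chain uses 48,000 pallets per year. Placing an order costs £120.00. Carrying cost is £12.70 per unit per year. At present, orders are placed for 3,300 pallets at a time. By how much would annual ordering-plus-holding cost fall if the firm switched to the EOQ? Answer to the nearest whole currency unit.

Extra cost ≈ £10,605 per year

EOQ = √(2DS/H) = √(2 × 48,000 × 120 / 12.7) ≈ 952.41.
Cost at Q* = (D/Q*)S + (Q*/2)H = √(2DSH) ≈ £12,095.62.
Cost at Q = 3,300: (48,000/3,300)×120 + (3,300/2)×12.7 = £1,745.45 + £20,955.00 = £22,700.45.
Excess = £22,700.45 − £12,095.62 = £10,604.84.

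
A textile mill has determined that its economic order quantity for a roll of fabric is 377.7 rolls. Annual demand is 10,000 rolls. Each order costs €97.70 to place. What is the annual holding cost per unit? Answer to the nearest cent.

The basic EOQ model gives Q* = √(2DS/H); rearrange for the unknown.
From Q* = √(2DS/H): H = 2DS / Q*² = 2 × 10,000 × 97.7 / 377.7² = 13.6972.

H ≈ €13.70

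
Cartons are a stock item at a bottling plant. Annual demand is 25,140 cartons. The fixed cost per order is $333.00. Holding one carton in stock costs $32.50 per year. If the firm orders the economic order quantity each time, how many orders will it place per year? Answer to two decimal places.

N ≈ 35.03 orders per year

Q* = √(2DS/H) = √(2 × 25,140 × 333 / 32.5) ≈ 717.76.
Orders per year = D / Q* = 25,140 / 717.76 ≈ 35.026.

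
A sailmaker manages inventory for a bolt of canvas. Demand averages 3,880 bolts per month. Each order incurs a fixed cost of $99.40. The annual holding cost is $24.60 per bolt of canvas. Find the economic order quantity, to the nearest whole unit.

Annual demand D = 3,880 × 12 = 46,560.
EOQ = √(2DS / H) = √(2 × 46,560 × 99.4 / 24.6).
= √(9,256,128 / 24.6) = √376,265.3659 ≈ 613.405.

Q* ≈ 613 bolts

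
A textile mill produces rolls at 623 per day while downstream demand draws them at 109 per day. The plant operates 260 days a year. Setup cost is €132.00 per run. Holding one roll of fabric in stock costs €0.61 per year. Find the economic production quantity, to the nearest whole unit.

Q* ≈ 3,856 rolls

Annual demand D = 109 × 260 = 28,340.
Production build-up factor (1 − d/p) = 1 − 109/623 = 0.8250.
Q* = √(2DS / (H(1 − d/p))) = √(2 × 28,340 × 132 / (0.61 × 0.8250)).
= √(7,481,760 / 0.5033) ≈ 3855.666.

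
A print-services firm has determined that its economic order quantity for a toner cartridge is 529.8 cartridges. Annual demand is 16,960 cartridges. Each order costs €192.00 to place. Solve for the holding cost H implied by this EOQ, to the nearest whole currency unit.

Squaring Q* = √(2DS/H) gives Q*² = 2DS/H.
From Q* = √(2DS/H): H = 2DS / Q*² = 2 × 16,960 × 192 / 529.8² = 23.2024.

H ≈ €23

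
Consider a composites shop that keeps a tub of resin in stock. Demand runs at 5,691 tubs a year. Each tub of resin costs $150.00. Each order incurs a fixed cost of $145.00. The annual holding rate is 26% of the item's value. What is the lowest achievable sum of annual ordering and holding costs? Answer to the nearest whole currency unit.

Holding cost H = 0.26 × $150.00 = $39.0000 per unit per year.
The optimal lot size = √(2DS/H) = √(2 × 5,691 × 145 / 39) ≈ 205.71.
At the optimum the two cost components are equal, so total cost = 2·(Q*/2)H = Q*·H.
Minimum total = √(2DSH) = √(2 × 5,691 × 145 × 39) ≈ 8022.793.

TC* ≈ $8,023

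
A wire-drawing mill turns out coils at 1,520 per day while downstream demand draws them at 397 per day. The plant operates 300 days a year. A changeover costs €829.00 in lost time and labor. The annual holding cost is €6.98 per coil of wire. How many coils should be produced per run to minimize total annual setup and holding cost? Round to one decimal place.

Q* ≈ 6,188.0 coils

Annual demand D = 397 × 300 = 119,100.
Production build-up factor (1 − d/p) = 1 − 397/1,520 = 0.7388.
Q* = √(2DS / (H(1 − d/p))) = √(2 × 119,100 × 829 / (6.98 × 0.7388)).
= √(197,467,800 / 5.1569) ≈ 6188.029.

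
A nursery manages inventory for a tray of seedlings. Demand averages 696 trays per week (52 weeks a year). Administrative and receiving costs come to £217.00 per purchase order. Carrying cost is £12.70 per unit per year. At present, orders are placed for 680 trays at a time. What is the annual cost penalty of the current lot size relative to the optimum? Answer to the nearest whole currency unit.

Extra cost ≈ £1,744 per year

Annual demand D = 696 × 52 = 36,192.
EOQ = √(2DS/H) = √(2 × 36,192 × 217 / 12.7) ≈ 1112.11.
Cost at Q* = (D/Q*)S + (Q*/2)H = √(2DSH) ≈ £14,123.85.
Cost at Q = 680: (36,192/680)×217 + (680/2)×12.7 = £11,549.51 + £4,318.00 = £15,867.51.
Excess = £15,867.51 − £14,123.85 = £1,743.66.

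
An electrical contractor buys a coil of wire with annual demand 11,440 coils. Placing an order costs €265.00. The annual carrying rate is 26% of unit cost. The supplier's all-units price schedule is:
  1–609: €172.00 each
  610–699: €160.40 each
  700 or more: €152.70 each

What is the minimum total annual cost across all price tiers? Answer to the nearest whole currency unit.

Holding cost per unit per year at price C is H = 0.26·C.
Evaluate total cost at each tier's feasible EOQ or, if the EOQ is below the tier, at the tier's minimum quantity.
EOQ at €172.00 = 368.2 (feasible in tier 1): TC = 11,440×€172.00 + (11,440/368.2)×265 + (368.2/2)×0.26×€172.00 = €1,984,146.52.
EOQ at €160.40 = 381.3 < 610, so use break Q=610: TC = 11,440×€160.40 + (11,440/610.0)×265 + (610.0/2)×0.26×€160.40 = €1,852,665.56.
EOQ at €152.70 = 390.8 < 700, so use break Q=700: TC = 11,440×€152.70 + (11,440/700.0)×265 + (700.0/2)×0.26×€152.70 = €1,765,114.56.
Lowest total cost among the candidates is at Q = 700.0.

TC* ≈ €1,765,115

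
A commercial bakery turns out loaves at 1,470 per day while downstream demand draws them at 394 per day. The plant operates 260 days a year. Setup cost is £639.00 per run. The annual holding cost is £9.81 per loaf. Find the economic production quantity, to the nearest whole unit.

Annual demand D = 394 × 260 = 102,440.
Production build-up factor (1 − d/p) = 1 − 394/1,470 = 0.7320.
Q* = √(2DS / (H(1 − d/p))) = √(2 × 102,440 × 639 / (9.81 × 0.7320)).
= √(130,918,320 / 7.1807) ≈ 4269.905.

Q* ≈ 4,270 loaves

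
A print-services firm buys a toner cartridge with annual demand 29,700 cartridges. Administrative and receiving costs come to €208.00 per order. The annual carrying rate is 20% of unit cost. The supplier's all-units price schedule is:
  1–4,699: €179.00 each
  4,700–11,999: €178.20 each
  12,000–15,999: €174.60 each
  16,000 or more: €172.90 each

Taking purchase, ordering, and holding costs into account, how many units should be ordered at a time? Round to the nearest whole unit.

Q* ≈ 587 cartridges

Holding cost per unit per year at price C is H = 0.20·C.
Evaluate total cost at each tier's feasible EOQ or, if the EOQ is below the tier, at the tier's minimum quantity.
EOQ at €179.00 = 587.5 (feasible in tier 1): TC = 29,700×€179.00 + (29,700/587.5)×208 + (587.5/2)×0.20×€179.00 = €5,337,331.31.
EOQ at €178.20 = 588.8 < 4700, so use break Q=4700: TC = 29,700×€178.20 + (29,700/4700.0)×208 + (4700.0/2)×0.20×€178.20 = €5,377,608.38.
EOQ at €174.60 = 594.8 < 12000, so use break Q=12000: TC = 29,700×€174.60 + (29,700/12000.0)×208 + (12000.0/2)×0.20×€174.60 = €5,395,654.80.
EOQ at €172.90 = 597.7 < 16000, so use break Q=16000: TC = 29,700×€172.90 + (29,700/16000.0)×208 + (16000.0/2)×0.20×€172.90 = €5,412,156.10.
Lowest total cost is €5,337,331.31 at Q = 587.5.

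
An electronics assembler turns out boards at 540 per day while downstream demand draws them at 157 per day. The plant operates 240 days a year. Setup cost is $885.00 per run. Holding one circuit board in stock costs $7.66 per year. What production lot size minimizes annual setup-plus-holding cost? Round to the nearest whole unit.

Q* ≈ 3,504 boards

Annual demand D = 157 × 240 = 37,680.
Production build-up factor (1 − d/p) = 1 − 157/540 = 0.7093.
Q* = √(2DS / (H(1 − d/p))) = √(2 × 37,680 × 885 / (7.66 × 0.7093)).
= √(66,693,600 / 5.4329) ≈ 3503.686.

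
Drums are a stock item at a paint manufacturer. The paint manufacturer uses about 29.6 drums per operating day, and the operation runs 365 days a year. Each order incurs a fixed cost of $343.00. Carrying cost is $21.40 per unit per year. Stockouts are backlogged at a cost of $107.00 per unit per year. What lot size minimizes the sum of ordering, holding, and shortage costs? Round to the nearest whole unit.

Q* ≈ 645 drums

Annual demand D = 29.6 × 365 = 10,804.
With planned backorders, Q* = √(2DS/H) · √((H+B)/B).
√(2DS/H) = √(2 × 10,804 × 343 / 21.4) = 588.501.
√((H+B)/B) = √((21.4+107)/107) = 1.0954.
Q* ≈ 644.671.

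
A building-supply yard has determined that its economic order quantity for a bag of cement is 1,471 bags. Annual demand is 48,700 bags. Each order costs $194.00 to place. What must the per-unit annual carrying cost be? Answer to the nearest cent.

Invert the EOQ relation Q*² = 2DS/H.
From Q* = √(2DS/H): H = 2DS / Q*² = 2 × 48,700 × 194 / 1,471² = 8.7324.

H ≈ $8.73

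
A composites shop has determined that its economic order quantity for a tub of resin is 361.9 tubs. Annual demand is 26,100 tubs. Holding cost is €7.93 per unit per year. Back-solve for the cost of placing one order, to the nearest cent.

S ≈ €19.90

Invert the EOQ relation Q*² = 2DS/H.
From Q* = √(2DS/H): S = Q*²H / (2D) = 361.9² × 7.93 / (2 × 26,100) = 19.8966.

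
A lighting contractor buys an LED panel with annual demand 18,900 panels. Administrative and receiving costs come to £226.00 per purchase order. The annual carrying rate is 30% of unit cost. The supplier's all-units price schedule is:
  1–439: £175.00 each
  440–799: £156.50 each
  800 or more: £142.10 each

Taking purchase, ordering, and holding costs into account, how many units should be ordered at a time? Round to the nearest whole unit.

Holding cost per unit per year at price C is H = 0.30·C.
Candidates are each tier's EOQ (if it falls in that tier) and each price-break quantity.
EOQ at £175.00 = 403.4 (feasible in tier 1): TC = 18,900×£175.00 + (18,900/403.4)×226 + (403.4/2)×0.30×£175.00 = £3,328,677.75.
EOQ at £156.50 = 426.6 < 440, so use break Q=440: TC = 18,900×£156.50 + (18,900/440.0)×226 + (440.0/2)×0.30×£156.50 = £2,977,886.73.
EOQ at £142.10 = 447.7 < 800, so use break Q=800: TC = 18,900×£142.10 + (18,900/800.0)×226 + (800.0/2)×0.30×£142.10 = £2,708,081.25.
Lowest total cost is £2,708,081.25 at Q = 800.0.

Q* ≈ 800 panels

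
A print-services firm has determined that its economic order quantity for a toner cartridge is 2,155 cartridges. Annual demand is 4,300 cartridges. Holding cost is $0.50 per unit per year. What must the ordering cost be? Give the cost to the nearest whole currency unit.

Invert the EOQ relation Q*² = 2DS/H.
From Q* = √(2DS/H): S = Q*²H / (2D) = 2,155² × 0.5 / (2 × 4,300) = 270.0015.

S ≈ $270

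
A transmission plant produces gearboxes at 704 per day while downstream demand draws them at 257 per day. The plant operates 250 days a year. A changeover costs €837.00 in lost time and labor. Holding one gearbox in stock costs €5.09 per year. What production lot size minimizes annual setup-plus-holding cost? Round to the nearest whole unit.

Q* ≈ 5,769 gearboxes

Annual demand D = 257 × 250 = 64,250.
Production build-up factor (1 − d/p) = 1 − 257/704 = 0.6349.
Q* = √(2DS / (H(1 − d/p))) = √(2 × 64,250 × 837 / (5.09 × 0.6349)).
= √(107,554,500 / 3.2319) ≈ 5768.833.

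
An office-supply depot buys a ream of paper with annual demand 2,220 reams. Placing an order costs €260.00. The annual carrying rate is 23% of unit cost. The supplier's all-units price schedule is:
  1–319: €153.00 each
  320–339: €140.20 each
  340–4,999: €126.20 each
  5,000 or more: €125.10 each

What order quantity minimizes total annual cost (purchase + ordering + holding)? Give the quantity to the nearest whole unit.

Q* ≈ 340 reams

Holding cost per unit per year at price C is H = 0.23·C.
Candidates are each tier's EOQ (if it falls in that tier) and each price-break quantity.
EOQ at €153.00 = 181.1 (feasible in tier 1): TC = 2,220×€153.00 + (2,220/181.1)×260 + (181.1/2)×0.23×€153.00 = €346,033.64.
EOQ at €140.20 = 189.2 < 320, so use break Q=320: TC = 2,220×€140.20 + (2,220/320.0)×260 + (320.0/2)×0.23×€140.20 = €318,207.11.
EOQ at €126.20 = 199.4 < 340, so use break Q=340: TC = 2,220×€126.20 + (2,220/340.0)×260 + (340.0/2)×0.23×€126.20 = €286,796.07.
EOQ at €125.10 = 200.3 < 5000, so use break Q=5000: TC = 2,220×€125.10 + (2,220/5000.0)×260 + (5000.0/2)×0.23×€125.10 = €349,769.94.
Lowest total cost is €286,796.07 at Q = 340.0.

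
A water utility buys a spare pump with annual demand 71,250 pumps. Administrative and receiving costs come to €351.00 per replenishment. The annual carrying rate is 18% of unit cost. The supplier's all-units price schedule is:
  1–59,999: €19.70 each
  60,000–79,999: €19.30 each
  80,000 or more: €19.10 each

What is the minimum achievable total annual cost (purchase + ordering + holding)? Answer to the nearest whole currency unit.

Holding cost per unit per year at price C is H = 0.18·C.
For each price level, check whether its EOQ is feasible; otherwise the best quantity at that price is the breakpoint.
EOQ at €19.70 = 3755.7 (feasible in tier 1): TC = 71,250×€19.70 + (71,250/3755.7)×351 + (3755.7/2)×0.18×€19.70 = €1,416,942.73.
EOQ at €19.30 = 3794.4 < 60000, so use break Q=60000: TC = 71,250×€19.30 + (71,250/60000.0)×351 + (60000.0/2)×0.18×€19.30 = €1,479,761.81.
EOQ at €19.10 = 3814.2 < 80000, so use break Q=80000: TC = 71,250×€19.10 + (71,250/80000.0)×351 + (80000.0/2)×0.18×€19.10 = €1,498,707.61.
Lowest total cost among the candidates is at Q = 3755.7.

TC* ≈ €1,416,943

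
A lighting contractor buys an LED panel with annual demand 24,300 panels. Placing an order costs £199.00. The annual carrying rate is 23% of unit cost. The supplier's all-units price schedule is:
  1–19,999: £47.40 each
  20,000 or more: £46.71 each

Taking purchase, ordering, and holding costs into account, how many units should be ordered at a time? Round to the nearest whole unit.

Q* ≈ 942 panels

Holding cost per unit per year at price C is H = 0.23·C.
Candidates are each tier's EOQ (if it falls in that tier) and each price-break quantity.
EOQ at £47.40 = 941.9 (feasible in tier 1): TC = 24,300×£47.40 + (24,300/941.9)×199 + (941.9/2)×0.23×£47.40 = £1,162,088.28.
EOQ at £46.71 = 948.8 < 20000, so use break Q=20000: TC = 24,300×£46.71 + (24,300/20000.0)×199 + (20000.0/2)×0.23×£46.71 = £1,242,727.78.
Lowest total cost is £1,162,088.28 at Q = 941.9.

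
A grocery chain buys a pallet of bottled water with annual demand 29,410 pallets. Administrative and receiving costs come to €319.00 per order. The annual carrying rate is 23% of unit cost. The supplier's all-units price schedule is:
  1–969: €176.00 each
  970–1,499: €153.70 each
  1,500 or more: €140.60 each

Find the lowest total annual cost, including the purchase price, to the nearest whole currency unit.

Holding cost per unit per year at price C is H = 0.23·C.
Candidates are each tier's EOQ (if it falls in that tier) and each price-break quantity.
EOQ at €176.00 = 680.8 (feasible in tier 1): TC = 29,410×€176.00 + (29,410/680.8)×319 + (680.8/2)×0.23×€176.00 = €5,203,719.93.
EOQ at €153.70 = 728.5 < 970, so use break Q=970: TC = 29,410×€153.70 + (29,410/970.0)×319 + (970.0/2)×0.23×€153.70 = €4,547,134.18.
EOQ at €140.60 = 761.7 < 1500, so use break Q=1500: TC = 29,410×€140.60 + (29,410/1500.0)×319 + (1500.0/2)×0.23×€140.60 = €4,165,554.03.
Lowest total cost among the candidates is at Q = 1500.0.

TC* ≈ €4,165,554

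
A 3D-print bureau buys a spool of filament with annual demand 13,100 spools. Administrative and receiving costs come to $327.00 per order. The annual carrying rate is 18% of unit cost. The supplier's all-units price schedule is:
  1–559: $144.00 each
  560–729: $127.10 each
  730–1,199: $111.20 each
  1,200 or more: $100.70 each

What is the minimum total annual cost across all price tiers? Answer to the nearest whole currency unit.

Holding cost per unit per year at price C is H = 0.18·C.
Evaluate total cost at each tier's feasible EOQ or, if the EOQ is below the tier, at the tier's minimum quantity.
Tier 1 ($144.00): EOQ = 574.9 exceeds tier's upper bound 559, so this tier is dominated.
EOQ at $127.10 = 611.9 (feasible in tier 2): TC = 13,100×$127.10 + (13,100/611.9)×327 + (611.9/2)×0.18×$127.10 = $1,679,010.18.
EOQ at $111.20 = 654.2 < 730, so use break Q=730: TC = 13,100×$111.20 + (13,100/730.0)×327 + (730.0/2)×0.18×$111.20 = $1,469,893.92.
EOQ at $100.70 = 687.5 < 1200, so use break Q=1200: TC = 13,100×$100.70 + (13,100/1200.0)×327 + (1200.0/2)×0.18×$100.70 = $1,333,615.35.
Lowest total cost among the candidates is at Q = 1200.0.

TC* ≈ $1,333,615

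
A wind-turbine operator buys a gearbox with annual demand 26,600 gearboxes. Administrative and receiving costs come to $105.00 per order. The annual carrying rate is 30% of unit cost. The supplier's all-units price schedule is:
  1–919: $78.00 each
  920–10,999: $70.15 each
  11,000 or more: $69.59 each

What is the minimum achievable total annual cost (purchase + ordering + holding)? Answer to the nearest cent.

Holding cost per unit per year at price C is H = 0.30·C.
Candidates are each tier's EOQ (if it falls in that tier) and each price-break quantity.
EOQ at $78.00 = 488.6 (feasible in tier 1): TC = 26,600×$78.00 + (26,600/488.6)×105 + (488.6/2)×0.30×$78.00 = $2,086,232.95.
EOQ at $70.15 = 515.2 < 920, so use break Q=920: TC = 26,600×$70.15 + (26,600/920.0)×105 + (920.0/2)×0.30×$70.15 = $1,878,706.57.
EOQ at $69.59 = 517.3 < 11000, so use break Q=11000: TC = 26,600×$69.59 + (26,600/11000.0)×105 + (11000.0/2)×0.30×$69.59 = $1,966,171.41.
Lowest total cost among the candidates is at Q = 920.0.

TC* ≈ $1,878,706.57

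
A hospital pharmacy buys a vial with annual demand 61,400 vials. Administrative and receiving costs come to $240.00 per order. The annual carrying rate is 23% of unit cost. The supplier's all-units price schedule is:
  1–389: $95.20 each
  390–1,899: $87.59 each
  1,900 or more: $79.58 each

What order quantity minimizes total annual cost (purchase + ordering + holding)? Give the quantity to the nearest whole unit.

Holding cost per unit per year at price C is H = 0.23·C.
For each price level, check whether its EOQ is feasible; otherwise the best quantity at that price is the breakpoint.
Tier 1 ($95.20): EOQ = 1160.2 exceeds tier's upper bound 389, so this tier is dominated.
EOQ at $87.59 = 1209.5 (feasible in tier 2): TC = 61,400×$87.59 + (61,400/1209.5)×240 + (1209.5/2)×0.23×$87.59 = $5,402,392.66.
EOQ at $79.58 = 1268.9 < 1900, so use break Q=1900: TC = 61,400×$79.58 + (61,400/1900.0)×240 + (1900.0/2)×0.23×$79.58 = $4,911,356.02.
Lowest total cost is $4,911,356.02 at Q = 1900.0.

Q* ≈ 1,900 vials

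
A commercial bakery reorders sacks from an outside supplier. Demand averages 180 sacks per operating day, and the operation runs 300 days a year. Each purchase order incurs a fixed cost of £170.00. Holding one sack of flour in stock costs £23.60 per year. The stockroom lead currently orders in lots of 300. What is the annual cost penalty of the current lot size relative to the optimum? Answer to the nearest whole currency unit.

Extra cost ≈ £13,324 per year

Annual demand D = 180 × 300 = 54,000.
EOQ = √(2DS/H) = √(2 × 54,000 × 170 / 23.6) ≈ 882.02.
Cost at Q* = (D/Q*)S + (Q*/2)H = √(2DSH) ≈ £20,815.76.
Cost at Q = 300: (54,000/300)×170 + (300/2)×23.6 = £30,600.00 + £3,540.00 = £34,140.00.
Excess = £34,140.00 − £20,815.76 = £13,324.24.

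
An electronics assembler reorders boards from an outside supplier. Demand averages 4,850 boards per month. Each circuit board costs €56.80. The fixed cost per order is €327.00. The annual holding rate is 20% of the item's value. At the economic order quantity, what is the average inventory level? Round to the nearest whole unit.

Average inventory ≈ 915 boards

Annual demand D = 4,850 × 12 = 58,200.
Holding cost H = 0.20 × €56.80 = €11.3600 per unit per year.
EOQ = √(2DS/H) = √(2 × 58,200 × 327 / 11.36) ≈ 1830.46.
Average inventory = Q*/2 ≈ 1830.46 / 2 = 915.232.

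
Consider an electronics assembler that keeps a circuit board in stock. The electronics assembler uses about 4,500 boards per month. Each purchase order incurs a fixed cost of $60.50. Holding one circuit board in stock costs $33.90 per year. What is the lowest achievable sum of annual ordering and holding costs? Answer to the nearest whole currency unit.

Annual demand D = 4,500 × 12 = 54,000.
Q* = √(2DS/H) = √(2 × 54,000 × 60.5 / 33.9) ≈ 439.03.
At Q*, ordering cost (D/Q*)S equals holding cost (Q*/2)H, each = √(DSH/2).
Minimum total = √(2DSH) = √(2 × 54,000 × 60.5 × 33.9) ≈ 14882.963.

TC* ≈ $14,883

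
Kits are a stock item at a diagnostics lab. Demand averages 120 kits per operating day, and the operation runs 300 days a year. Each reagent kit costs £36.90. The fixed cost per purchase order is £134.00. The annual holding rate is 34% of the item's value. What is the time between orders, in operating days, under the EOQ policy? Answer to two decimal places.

Annual demand D = 120 × 300 = 36,000.
Holding cost H = 0.34 × £36.90 = £12.5460 per unit per year.
EOQ = √(2DS/H) = √(2 × 36,000 × 134 / 12.546) ≈ 876.93.
Cycle time = Q*/D × 300 = 876.93 / 36,000 × 300 ≈ 7.308 days.

T ≈ 7.31 days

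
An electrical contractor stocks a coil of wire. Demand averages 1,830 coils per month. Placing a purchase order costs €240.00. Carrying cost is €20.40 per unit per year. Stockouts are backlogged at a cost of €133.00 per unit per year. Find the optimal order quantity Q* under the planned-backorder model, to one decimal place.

Q* ≈ 772.0 coils

Annual demand D = 1,830 × 12 = 21,960.
With planned backorders, Q* = √(2DS/H) · √((H+B)/B).
√(2DS/H) = √(2 × 21,960 × 240 / 20.4) = 718.823.
√((H+B)/B) = √((20.4+133)/133) = 1.0740.
Q* ≈ 771.984.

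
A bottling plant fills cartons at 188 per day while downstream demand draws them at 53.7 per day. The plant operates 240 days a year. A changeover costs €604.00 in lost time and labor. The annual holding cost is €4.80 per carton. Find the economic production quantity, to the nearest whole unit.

Q* ≈ 2,131 cartons

Annual demand D = 53.7 × 240 = 12,888.
Production build-up factor (1 − d/p) = 1 − 53.7/188 = 0.7144.
Q* = √(2DS / (H(1 − d/p))) = √(2 × 12,888 × 604 / (4.8 × 0.7144)).
= √(15,568,704 / 3.4289) ≈ 2130.819.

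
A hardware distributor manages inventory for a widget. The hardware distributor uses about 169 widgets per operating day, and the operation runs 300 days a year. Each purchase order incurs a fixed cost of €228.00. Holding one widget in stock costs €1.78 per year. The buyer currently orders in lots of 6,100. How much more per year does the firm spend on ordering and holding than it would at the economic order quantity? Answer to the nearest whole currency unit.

Extra cost ≈ €909 per year

Annual demand D = 169 × 300 = 50,700.
EOQ = √(2DS/H) = √(2 × 50,700 × 228 / 1.78) ≈ 3603.93.
Cost at Q* = (D/Q*)S + (Q*/2)H = √(2DSH) ≈ €6,415.00.
Cost at Q = 6,100: (50,700/6,100)×228 + (6,100/2)×1.78 = €1,895.02 + €5,429.00 = €7,324.02.
Excess = €7,324.02 − €6,415.00 = €909.02.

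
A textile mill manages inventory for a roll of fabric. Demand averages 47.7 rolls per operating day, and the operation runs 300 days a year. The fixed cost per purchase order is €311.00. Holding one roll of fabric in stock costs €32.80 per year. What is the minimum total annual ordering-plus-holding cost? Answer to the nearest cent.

Annual demand D = 47.7 × 300 = 14,310.
Q* = √(2DS/H) = √(2 × 14,310 × 311 / 32.8) ≈ 520.93.
At Q*, ordering cost (D/Q*)S equals holding cost (Q*/2)H, each = √(DSH/2).
Minimum total = √(2DSH) = √(2 × 14,310 × 311 × 32.8) ≈ 17086.454.

TC* ≈ €17,086.45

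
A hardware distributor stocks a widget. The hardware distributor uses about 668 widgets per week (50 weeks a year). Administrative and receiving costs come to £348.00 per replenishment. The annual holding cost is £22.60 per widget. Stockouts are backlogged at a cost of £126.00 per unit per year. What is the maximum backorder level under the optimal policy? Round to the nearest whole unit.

Annual demand D = 668 × 50 = 33,400.
With planned backorders, Q* = √(2DS/H) · √((H+B)/B).
√(2DS/H) = √(2 × 33,400 × 348 / 22.6) = 1014.200.
√((H+B)/B) = √((22.6+126)/126) = 1.0860.
Q* ≈ 1101.407.
S* = Q* · H/(H+B) = 1101.407 × 22.6/148.6 ≈ 167.509.

S* ≈ 168 widgets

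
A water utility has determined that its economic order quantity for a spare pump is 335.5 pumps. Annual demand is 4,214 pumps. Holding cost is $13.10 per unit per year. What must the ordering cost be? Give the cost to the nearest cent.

S ≈ $174.96

Squaring Q* = √(2DS/H) gives Q*² = 2DS/H.
From Q* = √(2DS/H): S = Q*²H / (2D) = 335.5² × 13.1 / (2 × 4,214) = 174.9572.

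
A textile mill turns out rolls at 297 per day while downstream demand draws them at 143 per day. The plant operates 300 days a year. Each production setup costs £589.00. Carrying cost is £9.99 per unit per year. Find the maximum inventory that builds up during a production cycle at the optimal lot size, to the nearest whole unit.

I_max ≈ 1,620 rolls

Annual demand D = 143 × 300 = 42,900.
Production build-up factor (1 − d/p) = 1 − 143/297 = 0.5185.
Q* = √(2DS / (H(1 − d/p))) = √(2 × 42,900 × 589 / (9.99 × 0.5185)).
= √(50,536,200 / 5.18) ≈ 3123.463.
Maximum inventory = Q*(1 − d/p) = 3123.463 × 0.5185 ≈ 1619.574.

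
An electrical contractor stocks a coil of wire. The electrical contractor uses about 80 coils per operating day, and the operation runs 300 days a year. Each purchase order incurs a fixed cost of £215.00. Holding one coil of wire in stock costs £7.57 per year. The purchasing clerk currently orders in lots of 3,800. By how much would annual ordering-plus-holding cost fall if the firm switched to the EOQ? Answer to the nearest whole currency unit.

Extra cost ≈ £6,902 per year

Annual demand D = 80 × 300 = 24,000.
EOQ = √(2DS/H) = √(2 × 24,000 × 215 / 7.57) ≈ 1167.59.
Cost at Q* = (D/Q*)S + (Q*/2)H = √(2DSH) ≈ £8,838.69.
Cost at Q = 3,800: (24,000/3,800)×215 + (3,800/2)×7.57 = £1,357.89 + £14,383.00 = £15,740.89.
Excess = £15,740.89 − £8,838.69 = £6,902.21.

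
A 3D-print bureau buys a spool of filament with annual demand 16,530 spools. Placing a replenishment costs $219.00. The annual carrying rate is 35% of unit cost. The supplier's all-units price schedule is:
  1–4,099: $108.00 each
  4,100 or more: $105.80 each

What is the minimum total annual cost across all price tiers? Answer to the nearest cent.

Holding cost per unit per year at price C is H = 0.35·C.
Candidates are each tier's EOQ (if it falls in that tier) and each price-break quantity.
EOQ at $108.00 = 437.7 (feasible in tier 1): TC = 16,530×$108.00 + (16,530/437.7)×219 + (437.7/2)×0.35×$108.00 = $1,801,783.19.
EOQ at $105.80 = 442.2 < 4100, so use break Q=4100: TC = 16,530×$105.80 + (16,530/4100.0)×219 + (4100.0/2)×0.35×$105.80 = $1,825,668.44.
Lowest total cost among the candidates is at Q = 437.7.

TC* ≈ $1,801,783.19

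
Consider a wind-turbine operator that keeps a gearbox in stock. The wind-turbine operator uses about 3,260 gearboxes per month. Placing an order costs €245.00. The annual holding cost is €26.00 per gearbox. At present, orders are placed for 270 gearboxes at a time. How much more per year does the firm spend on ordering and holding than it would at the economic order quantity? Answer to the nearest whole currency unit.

Extra cost ≈ €16,683 per year

Annual demand D = 3,260 × 12 = 39,120.
EOQ = √(2DS/H) = √(2 × 39,120 × 245 / 26) ≈ 858.64.
Cost at Q* = (D/Q*)S + (Q*/2)H = √(2DSH) ≈ €22,324.62.
Cost at Q = 270: (39,120/270)×245 + (270/2)×26 = €35,497.78 + €3,510.00 = €39,007.78.
Excess = €39,007.78 − €22,324.62 = €16,683.15.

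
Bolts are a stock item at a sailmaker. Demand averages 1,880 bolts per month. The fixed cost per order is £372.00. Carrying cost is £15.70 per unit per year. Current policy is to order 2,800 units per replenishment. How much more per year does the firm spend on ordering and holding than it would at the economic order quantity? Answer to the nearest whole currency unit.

Extra cost ≈ £8,744 per year

Annual demand D = 1,880 × 12 = 22,560.
EOQ = √(2DS/H) = √(2 × 22,560 × 372 / 15.7) ≈ 1033.97.
Cost at Q* = (D/Q*)S + (Q*/2)H = √(2DSH) ≈ £16,233.26.
Cost at Q = 2,800: (22,560/2,800)×372 + (2,800/2)×15.7 = £2,997.26 + £21,980.00 = £24,977.26.
Excess = £24,977.26 − £16,233.26 = £8,743.99.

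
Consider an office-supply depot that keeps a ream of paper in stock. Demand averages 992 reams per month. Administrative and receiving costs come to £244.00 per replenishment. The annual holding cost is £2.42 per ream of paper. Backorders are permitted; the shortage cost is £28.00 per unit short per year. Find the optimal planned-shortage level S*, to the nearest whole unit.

Annual demand D = 992 × 12 = 11,904.
With planned backorders, Q* = √(2DS/H) · √((H+B)/B).
√(2DS/H) = √(2 × 11,904 × 244 / 2.42) = 1549.347.
√((H+B)/B) = √((2.42+28)/28) = 1.0423.
Q* ≈ 1614.914.
S* = Q* · H/(H+B) = 1614.914 × 2.42/30.42 ≈ 128.471.

S* ≈ 128 reams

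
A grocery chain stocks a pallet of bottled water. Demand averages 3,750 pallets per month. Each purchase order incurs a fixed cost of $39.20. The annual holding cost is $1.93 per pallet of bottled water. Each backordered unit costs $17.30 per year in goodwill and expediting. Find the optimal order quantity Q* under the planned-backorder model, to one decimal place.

Q* ≈ 1,425.5 pallets

Annual demand D = 3,750 × 12 = 45,000.
With planned backorders, Q* = √(2DS/H) · √((H+B)/B).
√(2DS/H) = √(2 × 45,000 × 39.2 / 1.93) = 1352.028.
√((H+B)/B) = √((1.93+17.3)/17.3) = 1.0543.
Q* ≈ 1425.451.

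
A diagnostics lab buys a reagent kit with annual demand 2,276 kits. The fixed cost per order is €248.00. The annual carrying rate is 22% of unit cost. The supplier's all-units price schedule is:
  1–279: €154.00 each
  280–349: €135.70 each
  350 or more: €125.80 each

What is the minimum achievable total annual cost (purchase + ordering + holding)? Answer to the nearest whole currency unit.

Holding cost per unit per year at price C is H = 0.22·C.
For each price level, check whether its EOQ is feasible; otherwise the best quantity at that price is the breakpoint.
EOQ at €154.00 = 182.5 (feasible in tier 1): TC = 2,276×€154.00 + (2,276/182.5)×248 + (182.5/2)×0.22×€154.00 = €356,688.42.
EOQ at €135.70 = 194.5 < 280, so use break Q=280: TC = 2,276×€135.70 + (2,276/280.0)×248 + (280.0/2)×0.22×€135.70 = €315,048.65.
EOQ at €125.80 = 202.0 < 350, so use break Q=350: TC = 2,276×€125.80 + (2,276/350.0)×248 + (350.0/2)×0.22×€125.80 = €292,776.81.
Lowest total cost among the candidates is at Q = 350.0.

TC* ≈ €292,777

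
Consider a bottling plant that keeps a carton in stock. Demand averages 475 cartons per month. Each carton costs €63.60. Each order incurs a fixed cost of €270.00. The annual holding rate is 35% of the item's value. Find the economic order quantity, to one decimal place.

Q* ≈ 371.9 cartons

Annual demand D = 475 × 12 = 5,700.
Holding cost H = 0.35 × €63.60 = €22.2600 per unit per year.
EOQ = √(2DS / H) = √(2 × 5,700 × 270 / 22.26).
= √(3,078,000 / 22.26) = √138,274.9326 ≈ 371.853.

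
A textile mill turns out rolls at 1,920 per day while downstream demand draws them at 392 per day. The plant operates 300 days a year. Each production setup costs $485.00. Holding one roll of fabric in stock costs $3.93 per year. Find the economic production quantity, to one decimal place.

Q* ≈ 6,039.2 rolls

Annual demand D = 392 × 300 = 117,600.
Production build-up factor (1 − d/p) = 1 − 392/1,920 = 0.7958.
Q* = √(2DS / (H(1 − d/p))) = √(2 × 117,600 × 485 / (3.93 × 0.7958)).
= √(114,072,000 / 3.1276) ≈ 6039.239.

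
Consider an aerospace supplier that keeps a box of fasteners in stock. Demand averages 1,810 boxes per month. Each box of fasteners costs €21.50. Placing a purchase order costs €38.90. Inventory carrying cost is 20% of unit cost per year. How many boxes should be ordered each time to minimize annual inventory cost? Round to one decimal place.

Q* ≈ 626.9 boxes

Annual demand D = 1,810 × 12 = 21,720.
Holding cost H = 0.20 × €21.50 = €4.3000 per unit per year.
EOQ = √(2DS / H) = √(2 × 21,720 × 38.9 / 4.3).
= √(1,689,816 / 4.3) = √392,980.4651 ≈ 626.882.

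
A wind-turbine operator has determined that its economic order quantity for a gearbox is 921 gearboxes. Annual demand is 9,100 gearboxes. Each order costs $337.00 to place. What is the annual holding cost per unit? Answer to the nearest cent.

H ≈ $7.23

Squaring Q* = √(2DS/H) gives Q*² = 2DS/H.
From Q* = √(2DS/H): H = 2DS / Q*² = 2 × 9,100 × 337 / 921² = 7.2307.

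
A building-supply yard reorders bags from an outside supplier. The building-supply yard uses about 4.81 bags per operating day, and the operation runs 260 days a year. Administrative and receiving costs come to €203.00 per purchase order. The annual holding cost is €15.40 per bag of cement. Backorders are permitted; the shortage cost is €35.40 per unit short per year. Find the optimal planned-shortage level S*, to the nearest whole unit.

S* ≈ 66 bags

Annual demand D = 4.81 × 260 = 1,250.6.
With planned backorders, Q* = √(2DS/H) · √((H+B)/B).
√(2DS/H) = √(2 × 1,250.6 × 203 / 15.4) = 181.577.
√((H+B)/B) = √((15.4+35.4)/35.4) = 1.1979.
Q* ≈ 217.516.
S* = Q* · H/(H+B) = 217.516 × 15.4/50.8 ≈ 65.940.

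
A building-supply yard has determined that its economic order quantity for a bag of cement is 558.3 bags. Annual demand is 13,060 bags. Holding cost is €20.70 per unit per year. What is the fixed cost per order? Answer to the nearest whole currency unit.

The basic EOQ model gives Q* = √(2DS/H); rearrange for the unknown.
From Q* = √(2DS/H): S = Q*²H / (2D) = 558.3² × 20.7 / (2 × 13,060) = 247.0202.

S ≈ €247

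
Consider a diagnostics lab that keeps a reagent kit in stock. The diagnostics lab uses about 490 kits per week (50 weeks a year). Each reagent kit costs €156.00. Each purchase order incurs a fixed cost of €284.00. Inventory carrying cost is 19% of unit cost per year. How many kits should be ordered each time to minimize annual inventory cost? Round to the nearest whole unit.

Q* ≈ 685 kits

Annual demand D = 490 × 50 = 24,500.
Holding cost H = 0.19 × €156.00 = €29.6400 per unit per year.
EOQ = √(2DS / H) = √(2 × 24,500 × 284 / 29.64).
= √(13,916,000 / 29.64) = √469,500.6748 ≈ 685.201.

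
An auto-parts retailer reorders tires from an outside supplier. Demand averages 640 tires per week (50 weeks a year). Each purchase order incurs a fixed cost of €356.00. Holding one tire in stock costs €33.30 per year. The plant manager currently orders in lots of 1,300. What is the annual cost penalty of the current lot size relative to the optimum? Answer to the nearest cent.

Extra cost ≈ €2,863.44 per year

Annual demand D = 640 × 50 = 32,000.
EOQ = √(2DS/H) = √(2 × 32,000 × 356 / 33.3) ≈ 827.17.
Cost at Q* = (D/Q*)S + (Q*/2)H = √(2DSH) ≈ €27,544.64.
Cost at Q = 1,300: (32,000/1,300)×356 + (1,300/2)×33.3 = €8,763.08 + €21,645.00 = €30,408.08.
Excess = €30,408.08 − €27,544.64 = €2,863.44.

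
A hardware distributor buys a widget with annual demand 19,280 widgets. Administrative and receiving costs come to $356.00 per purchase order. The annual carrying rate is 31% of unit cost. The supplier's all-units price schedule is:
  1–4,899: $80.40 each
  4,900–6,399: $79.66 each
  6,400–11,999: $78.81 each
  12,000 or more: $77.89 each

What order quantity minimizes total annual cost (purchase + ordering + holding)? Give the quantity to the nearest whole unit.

Q* ≈ 742 widgets

Holding cost per unit per year at price C is H = 0.31·C.
Evaluate total cost at each tier's feasible EOQ or, if the EOQ is below the tier, at the tier's minimum quantity.
EOQ at $80.40 = 742.1 (feasible in tier 1): TC = 19,280×$80.40 + (19,280/742.1)×356 + (742.1/2)×0.31×$80.40 = $1,568,609.05.
EOQ at $79.66 = 745.6 < 4900, so use break Q=4900: TC = 19,280×$79.66 + (19,280/4900.0)×356 + (4900.0/2)×0.31×$79.66 = $1,597,747.32.
EOQ at $78.81 = 749.6 < 6400, so use break Q=6400: TC = 19,280×$78.81 + (19,280/6400.0)×356 + (6400.0/2)×0.31×$78.81 = $1,598,708.77.
EOQ at $77.89 = 754.0 < 12000, so use break Q=12000: TC = 19,280×$77.89 + (19,280/12000.0)×356 + (12000.0/2)×0.31×$77.89 = $1,647,166.57.
Lowest total cost is $1,568,609.05 at Q = 742.1.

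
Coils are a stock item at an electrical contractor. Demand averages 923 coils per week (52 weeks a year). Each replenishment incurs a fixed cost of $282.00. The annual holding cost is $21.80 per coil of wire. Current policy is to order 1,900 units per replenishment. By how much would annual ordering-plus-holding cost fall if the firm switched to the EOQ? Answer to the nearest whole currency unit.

Extra cost ≈ $3,541 per year

Annual demand D = 923 × 52 = 47,996.
EOQ = √(2DS/H) = √(2 × 47,996 × 282 / 21.8) ≈ 1114.33.
Cost at Q* = (D/Q*)S + (Q*/2)H = √(2DSH) ≈ $24,292.39.
Cost at Q = 1,900: (47,996/1,900)×282 + (1,900/2)×21.8 = $7,123.62 + $20,710.00 = $27,833.62.
Excess = $27,833.62 − $24,292.39 = $3,541.22.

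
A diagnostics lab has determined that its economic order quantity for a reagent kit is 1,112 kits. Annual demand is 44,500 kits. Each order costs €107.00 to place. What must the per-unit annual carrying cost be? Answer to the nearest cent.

H ≈ €7.70

Squaring Q* = √(2DS/H) gives Q*² = 2DS/H.
From Q* = √(2DS/H): H = 2DS / Q*² = 2 × 44,500 × 107 / 1,112² = 7.7013.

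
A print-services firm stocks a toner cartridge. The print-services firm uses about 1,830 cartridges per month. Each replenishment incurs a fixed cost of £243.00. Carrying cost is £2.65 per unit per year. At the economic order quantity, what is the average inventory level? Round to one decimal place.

Average inventory ≈ 1,003.4 cartridges

Annual demand D = 1,830 × 12 = 21,960.
Q* = √(2DS/H) = √(2 × 21,960 × 243 / 2.65) ≈ 2006.83.
Average inventory = Q*/2 ≈ 2006.83 / 2 = 1003.417.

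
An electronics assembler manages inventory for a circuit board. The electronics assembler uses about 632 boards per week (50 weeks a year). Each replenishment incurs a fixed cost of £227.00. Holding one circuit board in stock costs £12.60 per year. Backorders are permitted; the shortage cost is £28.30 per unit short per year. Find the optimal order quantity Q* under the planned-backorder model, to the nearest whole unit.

Q* ≈ 1,283 boards

Annual demand D = 632 × 50 = 31,600.
With planned backorders, Q* = √(2DS/H) · √((H+B)/B).
√(2DS/H) = √(2 × 31,600 × 227 / 12.6) = 1067.054.
√((H+B)/B) = √((12.6+28.3)/28.3) = 1.2022.
Q* ≈ 1282.787.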